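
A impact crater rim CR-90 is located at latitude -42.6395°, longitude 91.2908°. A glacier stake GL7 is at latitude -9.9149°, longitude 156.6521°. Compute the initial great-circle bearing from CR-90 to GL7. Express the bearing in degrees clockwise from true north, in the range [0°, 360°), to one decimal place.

Δλ = 65.3613°
y = sin Δλ · cos φ₂ = 0.895379
x = cos φ₁ sin φ₂ − sin φ₁ cos φ₂ cos Δλ = 0.151515
θ = atan2(y, x) = 80.3955° → 80.3955° (mod 360°)

80.4°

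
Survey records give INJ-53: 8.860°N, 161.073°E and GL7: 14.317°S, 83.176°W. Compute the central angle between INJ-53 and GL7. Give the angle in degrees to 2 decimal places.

117.00°

Δφ = -23.1770°,  Δλ = 115.7510°
a = sin²(Δφ/2) + cos φ₁ cos φ₂ sin²(Δλ/2) = 0.727016
c = 2·arcsin(√a) = 2.042082 rad = 117.0027°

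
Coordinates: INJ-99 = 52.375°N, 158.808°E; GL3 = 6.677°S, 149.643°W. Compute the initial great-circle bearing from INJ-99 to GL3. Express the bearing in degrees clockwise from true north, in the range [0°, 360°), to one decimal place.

125.8°

Δλ = 51.5490°
y = sin Δλ · cos φ₂ = 0.777829
x = cos φ₁ sin φ₂ − sin φ₁ cos φ₂ cos Δλ = -0.560158
θ = atan2(y, x) = 125.7598° → 125.7598° (mod 360°)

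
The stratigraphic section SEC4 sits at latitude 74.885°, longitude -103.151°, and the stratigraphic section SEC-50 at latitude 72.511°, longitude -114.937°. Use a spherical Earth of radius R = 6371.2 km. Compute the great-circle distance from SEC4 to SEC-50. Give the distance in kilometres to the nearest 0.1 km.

Δφ = -2.3740°,  Δλ = -11.7860°
a = sin²(Δφ/2) + cos φ₁ cos φ₂ sin²(Δλ/2) = 0.001255
c = 2·arcsin(√a) = 0.070872 rad = 4.0607°
d = R·c = 6371.2 × 0.070872 = 451.5 km

451.5 km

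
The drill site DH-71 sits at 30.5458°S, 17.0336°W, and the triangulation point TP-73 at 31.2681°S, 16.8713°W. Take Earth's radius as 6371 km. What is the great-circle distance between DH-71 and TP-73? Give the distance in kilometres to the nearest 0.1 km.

81.8 km

Δφ = -0.7223°,  Δλ = 0.1623°
a = sin²(Δφ/2) + cos φ₁ cos φ₂ sin²(Δλ/2) = 0.000041
c = 2·arcsin(√a) = 0.012839 rad = 0.7356°
d = R·c = 6371 × 0.012839 = 81.8 km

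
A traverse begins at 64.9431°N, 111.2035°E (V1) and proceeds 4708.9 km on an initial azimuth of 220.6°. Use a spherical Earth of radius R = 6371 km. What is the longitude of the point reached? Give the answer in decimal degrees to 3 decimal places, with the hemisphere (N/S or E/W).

81.751°E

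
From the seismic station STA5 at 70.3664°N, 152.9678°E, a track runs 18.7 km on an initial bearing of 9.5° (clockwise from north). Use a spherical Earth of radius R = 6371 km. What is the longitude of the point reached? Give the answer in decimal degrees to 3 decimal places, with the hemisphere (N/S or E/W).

153.051°E

δ = d/R = 18.7/6371 = 0.002935 rad
φ₂ = arcsin(sin φ₁ cos δ + cos φ₁ sin δ cos θ)
   = arcsin(0.94186·1.00000 + 0.33600·0.00294·0.98629) = 70.53225°
λ₂ = λ₁ + atan2(sin θ sin δ cos φ₁, cos δ − sin φ₁ sin φ₂) = 153.05108°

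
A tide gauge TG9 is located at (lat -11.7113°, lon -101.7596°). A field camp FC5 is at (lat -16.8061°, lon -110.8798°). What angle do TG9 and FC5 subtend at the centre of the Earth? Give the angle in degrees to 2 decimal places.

10.20°

Δφ = -5.0948°,  Δλ = -9.1202°
a = sin²(Δφ/2) + cos φ₁ cos φ₂ sin²(Δλ/2) = 0.007900
c = 2·arcsin(√a) = 0.178004 rad = 10.1989°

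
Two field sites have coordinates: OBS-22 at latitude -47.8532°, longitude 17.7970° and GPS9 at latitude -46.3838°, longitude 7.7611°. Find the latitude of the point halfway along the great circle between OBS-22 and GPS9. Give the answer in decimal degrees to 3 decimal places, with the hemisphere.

47.228°S

Bx = cos φ₂ cos Δλ = 0.679269,  By = cos φ₂ sin Δλ = -0.120212
φₘ = atan2(sin φ₁ + sin φ₂, √((cos φ₁ + Bx)² + By²)) = -47.22817°
λₘ = λ₁ + atan2(By, cos φ₁ + Bx) = 12.70958°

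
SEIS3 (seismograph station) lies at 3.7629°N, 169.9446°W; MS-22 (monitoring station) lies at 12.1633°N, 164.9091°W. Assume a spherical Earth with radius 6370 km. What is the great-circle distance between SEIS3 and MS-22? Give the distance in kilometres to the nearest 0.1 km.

1085.8 km

Δφ = 8.4004°,  Δλ = 5.0355°
a = sin²(Δφ/2) + cos φ₁ cos φ₂ sin²(Δλ/2) = 0.007247
c = 2·arcsin(√a) = 0.170461 rad = 9.7667°
d = R·c = 6370 × 0.170461 = 1085.8 km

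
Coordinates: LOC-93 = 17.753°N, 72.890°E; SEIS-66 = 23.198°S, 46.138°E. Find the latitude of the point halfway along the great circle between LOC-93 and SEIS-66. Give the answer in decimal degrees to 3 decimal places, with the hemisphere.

Bx = cos φ₂ cos Δλ = 0.820766,  By = cos φ₂ sin Δλ = -0.413736
φₘ = atan2(sin φ₁ + sin φ₂, √((cos φ₁ + Bx)² + By²)) = -2.79827°
λₘ = λ₁ + atan2(By, cos φ₁ + Bx) = 59.75591°

2.798°S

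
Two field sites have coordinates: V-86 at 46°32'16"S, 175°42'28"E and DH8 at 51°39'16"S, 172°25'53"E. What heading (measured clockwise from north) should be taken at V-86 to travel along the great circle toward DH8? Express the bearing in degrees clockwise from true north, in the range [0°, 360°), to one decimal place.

201.5°

V-86: φ = -46.53778°, λ = +175.70778°
DH8: φ = -51.65444°, λ = +172.43139°
Δλ = -3.2764°
y = sin Δλ · cos φ₂ = -0.035458
x = cos φ₁ sin φ₂ − sin φ₁ cos φ₂ cos Δλ = -0.089920
θ = atan2(y, x) = -158.4795° → 201.5205° (mod 360°)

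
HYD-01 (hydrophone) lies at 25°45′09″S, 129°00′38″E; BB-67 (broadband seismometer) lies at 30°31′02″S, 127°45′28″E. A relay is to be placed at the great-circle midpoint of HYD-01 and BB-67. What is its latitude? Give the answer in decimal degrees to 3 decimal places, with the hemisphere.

28.136°S

HYD-01: φ = -25.75250°, λ = +129.01056°
BB-67: φ = -30.51722°, λ = +127.75778°
Bx = cos φ₂ cos Δλ = 0.861271,  By = cos φ₂ sin Δλ = -0.018835
φₘ = atan2(sin φ₁ + sin φ₂, √((cos φ₁ + Bx)² + By²)) = -28.13628°
λₘ = λ₁ + atan2(By, cos φ₁ + Bx) = 128.39810°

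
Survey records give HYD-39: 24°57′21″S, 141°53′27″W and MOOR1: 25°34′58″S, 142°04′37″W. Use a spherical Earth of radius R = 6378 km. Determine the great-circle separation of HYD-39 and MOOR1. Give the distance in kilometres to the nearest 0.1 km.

72.3 km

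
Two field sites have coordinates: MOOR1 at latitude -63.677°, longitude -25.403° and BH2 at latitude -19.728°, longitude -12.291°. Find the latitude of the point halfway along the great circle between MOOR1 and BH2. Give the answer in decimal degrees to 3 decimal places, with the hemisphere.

41.865°S

Bx = cos φ₂ cos Δλ = 0.916764,  By = cos φ₂ sin Δλ = 0.213540
φₘ = atan2(sin φ₁ + sin φ₂, √((cos φ₁ + Bx)² + By²)) = -41.86499°
λₘ = λ₁ + atan2(By, cos φ₁ + Bx) = -16.48083°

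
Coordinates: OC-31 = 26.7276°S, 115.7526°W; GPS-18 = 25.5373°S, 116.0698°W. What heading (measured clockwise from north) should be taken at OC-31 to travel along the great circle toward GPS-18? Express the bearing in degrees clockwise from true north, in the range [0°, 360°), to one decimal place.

Δλ = -0.3172°
y = sin Δλ · cos φ₂ = -0.004995
x = cos φ₁ sin φ₂ − sin φ₁ cos φ₂ cos Δλ = 0.020767
θ = atan2(y, x) = -13.5250° → 346.4750° (mod 360°)

346.5°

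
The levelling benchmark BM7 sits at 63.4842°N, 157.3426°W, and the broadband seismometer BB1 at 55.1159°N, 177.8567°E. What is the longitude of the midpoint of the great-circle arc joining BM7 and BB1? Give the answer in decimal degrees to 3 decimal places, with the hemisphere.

171.295°W

Bx = cos φ₂ cos Δλ = 0.519172,  By = cos φ₂ sin Δλ = -0.239899
φₘ = atan2(sin φ₁ + sin φ₂, √((cos φ₁ + Bx)² + By²)) = 59.88128°
λₘ = λ₁ + atan2(By, cos φ₁ + Bx) = -171.29474°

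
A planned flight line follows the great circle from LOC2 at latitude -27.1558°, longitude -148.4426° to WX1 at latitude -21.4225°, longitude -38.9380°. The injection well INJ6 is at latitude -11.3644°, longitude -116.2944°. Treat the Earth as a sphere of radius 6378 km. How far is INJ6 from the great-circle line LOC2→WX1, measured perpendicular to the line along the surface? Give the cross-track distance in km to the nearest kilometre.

2798 km

δ₁₃ = central angle LOC2→INJ6 = 0.594356 rad  (haversine)
θ₁₃ = bearing LOC2→INJ6 = 68.687°,  θ₁₂ = bearing LOC2→WX1 = 118.014°
dₓₜ = R·arcsin(sin δ₁₃ · sin(θ₁₃ − θ₁₂)) = 6378·arcsin(0.55998·sin(-49.327°)) = -2797.625 km
|dₓₜ| = 2797.625 km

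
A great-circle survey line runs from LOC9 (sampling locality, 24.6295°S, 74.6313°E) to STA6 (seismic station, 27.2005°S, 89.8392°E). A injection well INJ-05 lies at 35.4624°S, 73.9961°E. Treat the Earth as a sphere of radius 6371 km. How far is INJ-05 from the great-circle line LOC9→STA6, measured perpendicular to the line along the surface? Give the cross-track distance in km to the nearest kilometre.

δ₁₃ = central angle LOC9→INJ-05 = 0.189312 rad  (haversine)
θ₁₃ = bearing LOC9→INJ-05 = 182.750°,  θ₁₂ = bearing LOC9→STA6 = 103.923°
dₓₜ = R·arcsin(sin δ₁₃ · sin(θ₁₃ − θ₁₂)) = 6371·arcsin(0.18818·sin(78.827°)) = 1182.978 km
|dₓₜ| = 1182.978 km

1183 km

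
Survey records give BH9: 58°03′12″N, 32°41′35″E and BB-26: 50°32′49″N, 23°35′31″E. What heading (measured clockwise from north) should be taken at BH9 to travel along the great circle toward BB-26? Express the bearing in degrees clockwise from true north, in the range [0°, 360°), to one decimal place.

BH9: φ = +58.05333°, λ = +32.69306°
BB-26: φ = +50.54694°, λ = +23.59194°
Δλ = -9.1011°
y = sin Δλ · cos φ₂ = -0.100513
x = cos φ₁ sin φ₂ − sin φ₁ cos φ₂ cos Δλ = -0.123849
θ = atan2(y, x) = -140.9379° → 219.0621° (mod 360°)

219.1°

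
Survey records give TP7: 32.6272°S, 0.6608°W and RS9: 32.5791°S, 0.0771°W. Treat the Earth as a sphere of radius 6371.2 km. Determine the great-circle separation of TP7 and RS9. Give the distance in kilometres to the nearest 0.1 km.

54.9 km

Δφ = 0.0481°,  Δλ = 0.5837°
a = sin²(Δφ/2) + cos φ₁ cos φ₂ sin²(Δλ/2) = 0.000019
c = 2·arcsin(√a) = 0.008623 rad = 0.4941°
d = R·c = 6371.2 × 0.008623 = 54.9 km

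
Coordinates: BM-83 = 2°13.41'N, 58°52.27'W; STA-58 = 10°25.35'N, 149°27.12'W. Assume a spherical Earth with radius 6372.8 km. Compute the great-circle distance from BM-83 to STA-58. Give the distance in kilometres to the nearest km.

BM-83: φ = +2.22350°, λ = -58.87117°
STA-58: φ = +10.42250°, λ = -149.45200°
Δφ = 8.1990°,  Δλ = -90.5808°
a = sin²(Δφ/2) + cos φ₁ cos φ₂ sin²(Δλ/2) = 0.501472
c = 2·arcsin(√a) = 1.573740 rad = 90.1687°
d = R·c = 6372.8 × 1.573740 = 10029.1 km

10029 km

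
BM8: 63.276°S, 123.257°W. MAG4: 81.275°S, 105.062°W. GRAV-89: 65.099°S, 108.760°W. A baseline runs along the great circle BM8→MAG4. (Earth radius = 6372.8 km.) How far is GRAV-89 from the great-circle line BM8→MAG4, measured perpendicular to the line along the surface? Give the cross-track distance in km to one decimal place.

δ₁₃ = central angle BM8→GRAV-89 = 0.114384 rad  (haversine)
θ₁₃ = bearing BM8→GRAV-89 = 112.559°,  θ₁₂ = bearing BM8→MAG4 = 171.469°
dₓₜ = R·arcsin(sin δ₁₃ · sin(θ₁₃ − θ₁₂)) = 6372.8·arcsin(0.11413·sin(-58.910°)) = -623.875 km
|dₓₜ| = 623.875 km

623.9 km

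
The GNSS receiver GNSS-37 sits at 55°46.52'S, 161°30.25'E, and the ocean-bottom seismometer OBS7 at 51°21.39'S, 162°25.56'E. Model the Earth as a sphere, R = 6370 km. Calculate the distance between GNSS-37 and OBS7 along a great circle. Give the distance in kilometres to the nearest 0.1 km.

495.0 km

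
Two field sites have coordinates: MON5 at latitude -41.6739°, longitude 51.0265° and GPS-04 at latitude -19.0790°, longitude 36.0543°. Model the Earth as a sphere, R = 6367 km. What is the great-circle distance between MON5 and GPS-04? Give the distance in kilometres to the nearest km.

2882 km

Δφ = 22.5949°,  Δλ = -14.9722°
a = sin²(Δφ/2) + cos φ₁ cos φ₂ sin²(Δλ/2) = 0.050360
c = 2·arcsin(√a) = 0.452677 rad = 25.9365°
d = R·c = 6367 × 0.452677 = 2882.2 km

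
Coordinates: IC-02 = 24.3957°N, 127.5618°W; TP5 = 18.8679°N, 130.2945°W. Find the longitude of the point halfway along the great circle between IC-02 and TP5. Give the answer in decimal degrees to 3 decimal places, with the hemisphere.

128.954°W

Bx = cos φ₂ cos Δλ = 0.945191,  By = cos φ₂ sin Δλ = -0.045115
φₘ = atan2(sin φ₁ + sin φ₂, √((cos φ₁ + Bx)² + By²)) = 21.63738°
λₘ = λ₁ + atan2(By, cos φ₁ + Bx) = -128.95431°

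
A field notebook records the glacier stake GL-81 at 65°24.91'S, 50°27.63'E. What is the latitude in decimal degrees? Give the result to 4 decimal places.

65.4152°S

65° + 24.91′/60 = 65 + 0.41517 = 65.4152°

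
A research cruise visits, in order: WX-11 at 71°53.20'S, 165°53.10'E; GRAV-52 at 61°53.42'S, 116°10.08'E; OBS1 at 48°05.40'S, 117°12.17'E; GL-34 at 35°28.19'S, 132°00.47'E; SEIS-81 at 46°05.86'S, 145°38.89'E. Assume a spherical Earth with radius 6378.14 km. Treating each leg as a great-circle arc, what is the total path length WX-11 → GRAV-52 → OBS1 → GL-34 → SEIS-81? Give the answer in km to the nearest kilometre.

7390 km

WX-11: φ = -71.88667°, λ = +165.88500°
GRAV-52: φ = -61.89033°, λ = +116.16800°
OBS1: φ = -48.09000°, λ = +117.20283°
GL-34: φ = -35.46983°, λ = +132.00783°
SEIS-81: φ = -46.09767°, λ = +145.64817°
WX-11→GRAV-52: c = 0.368006 rad, d = 2347.19 km
GRAV-52→OBS1: c = 0.241076 rad, d = 1537.62 km
OBS1→GL-34: c = 0.291619 rad, d = 1859.99 km
GL-34→SEIS-81: c = 0.257941 rad, d = 1645.18 km
Total = 2347.19 + 1537.62 + 1859.99 + 1645.18 = 7389.98 km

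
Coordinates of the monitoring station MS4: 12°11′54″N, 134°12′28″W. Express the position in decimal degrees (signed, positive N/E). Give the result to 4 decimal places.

lat: 12.1983° N → +12.1983°
lon: 134.2078° W → -134.2078°

+12.1983°, -134.2078°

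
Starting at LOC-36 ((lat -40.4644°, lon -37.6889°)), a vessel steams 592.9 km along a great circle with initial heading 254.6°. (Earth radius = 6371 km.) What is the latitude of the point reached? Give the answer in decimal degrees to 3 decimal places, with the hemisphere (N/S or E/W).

41.678°S

δ = d/R = 592.9/6371 = 0.093062 rad
φ₂ = arcsin(sin φ₁ cos δ + cos φ₁ sin δ cos θ)
   = arcsin(-0.64898·0.99567 + 0.76081·0.09293·-0.26556) = -41.67789°
λ₂ = λ₁ + atan2(sin θ sin δ cos φ₁, cos δ − sin φ₁ sin φ₂) = -44.57823°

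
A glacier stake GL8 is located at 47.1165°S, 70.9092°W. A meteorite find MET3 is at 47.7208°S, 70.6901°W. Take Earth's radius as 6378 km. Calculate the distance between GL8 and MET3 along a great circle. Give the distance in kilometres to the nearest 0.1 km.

69.3 km

Δφ = -0.6043°,  Δλ = 0.2191°
a = sin²(Δφ/2) + cos φ₁ cos φ₂ sin²(Δλ/2) = 0.000029
c = 2·arcsin(√a) = 0.010860 rad = 0.6222°
d = R·c = 6378 × 0.010860 = 69.3 km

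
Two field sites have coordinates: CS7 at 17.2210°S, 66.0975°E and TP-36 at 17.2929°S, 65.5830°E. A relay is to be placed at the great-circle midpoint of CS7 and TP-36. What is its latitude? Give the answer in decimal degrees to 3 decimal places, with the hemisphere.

17.257°S

Bx = cos φ₂ cos Δλ = 0.954759,  By = cos φ₂ sin Δλ = -0.008574
φₘ = atan2(sin φ₁ + sin φ₂, √((cos φ₁ + Bx)² + By²)) = -17.25711°
λₘ = λ₁ + atan2(By, cos φ₁ + Bx) = 65.84030°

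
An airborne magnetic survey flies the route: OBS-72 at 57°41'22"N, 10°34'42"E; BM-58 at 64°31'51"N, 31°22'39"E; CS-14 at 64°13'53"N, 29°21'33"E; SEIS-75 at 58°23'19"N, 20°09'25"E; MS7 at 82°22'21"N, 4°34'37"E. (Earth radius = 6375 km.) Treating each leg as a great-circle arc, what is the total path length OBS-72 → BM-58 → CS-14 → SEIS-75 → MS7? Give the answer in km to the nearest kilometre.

4967 km

OBS-72: φ = +57.68944°, λ = +10.57833°
BM-58: φ = +64.53083°, λ = +31.37750°
CS-14: φ = +64.23139°, λ = +29.35917°
SEIS-75: φ = +58.38861°, λ = +20.15694°
MS7: φ = +82.37250°, λ = +4.57694°
OBS-72→BM-58: c = 0.210625 rad, d = 1342.73 km
BM-58→CS-14: c = 0.016102 rad, d = 102.65 km
CS-14→SEIS-75: c = 0.127583 rad, d = 813.34 km
SEIS-75→MS7: c = 0.424843 rad, d = 2708.37 km
Total = 1342.73 + 102.65 + 813.34 + 2708.37 = 4967.10 km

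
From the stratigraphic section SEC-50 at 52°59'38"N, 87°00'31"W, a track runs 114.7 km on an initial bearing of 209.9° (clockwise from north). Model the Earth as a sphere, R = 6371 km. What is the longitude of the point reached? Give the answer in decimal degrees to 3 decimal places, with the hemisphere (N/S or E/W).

87.846°W

SEC-50: φ = +52.99389°, λ = -87.00861°
δ = d/R = 114.7/6371 = 0.018003 rad
φ₂ = arcsin(sin φ₁ cos δ + cos φ₁ sin δ cos θ)
   = arcsin(0.79857·0.99984 + 0.60190·0.01800·-0.86690) = 52.09668°
λ₂ = λ₁ + atan2(sin θ sin δ cos φ₁, cos δ − sin φ₁ sin φ₂) = -87.84561°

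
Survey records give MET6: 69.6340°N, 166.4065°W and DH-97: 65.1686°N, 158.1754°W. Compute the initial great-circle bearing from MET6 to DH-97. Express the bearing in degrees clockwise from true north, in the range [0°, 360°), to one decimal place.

Δλ = 8.2311°
y = sin Δλ · cos φ₂ = 0.060123
x = cos φ₁ sin φ₂ − sin φ₁ cos φ₂ cos Δλ = -0.073801
θ = atan2(y, x) = 140.8319° → 140.8319° (mod 360°)

140.8°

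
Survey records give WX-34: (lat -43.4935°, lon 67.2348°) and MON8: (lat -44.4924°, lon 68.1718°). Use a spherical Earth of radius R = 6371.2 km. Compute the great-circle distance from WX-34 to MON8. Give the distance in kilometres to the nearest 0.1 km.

134.0 km

Δφ = -0.9989°,  Δλ = 0.9370°
a = sin²(Δφ/2) + cos φ₁ cos φ₂ sin²(Δλ/2) = 0.000111
c = 2·arcsin(√a) = 0.021032 rad = 1.2051°
d = R·c = 6371.2 × 0.021032 = 134.0 km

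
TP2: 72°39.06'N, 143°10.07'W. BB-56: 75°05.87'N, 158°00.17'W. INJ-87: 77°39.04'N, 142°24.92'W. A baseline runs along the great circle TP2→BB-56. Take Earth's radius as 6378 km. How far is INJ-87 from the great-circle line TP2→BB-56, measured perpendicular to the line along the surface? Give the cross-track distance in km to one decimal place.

TP2: φ = +72.65100°, λ = -143.16783°
BB-56: φ = +75.09783°, λ = -158.00283°
INJ-87: φ = +77.65067°, λ = -142.41533°
δ₁₃ = central angle TP2→INJ-87 = 0.087324 rad  (haversine)
θ₁₃ = bearing TP2→INJ-87 = 1.846°,  θ₁₂ = bearing TP2→BB-56 = 307.691°
dₓₜ = R·arcsin(sin δ₁₃ · sin(θ₁₃ − θ₁₂)) = 6378·arcsin(0.08721·sin(-305.846°)) = 451.266 km
|dₓₜ| = 451.266 km

451.3 km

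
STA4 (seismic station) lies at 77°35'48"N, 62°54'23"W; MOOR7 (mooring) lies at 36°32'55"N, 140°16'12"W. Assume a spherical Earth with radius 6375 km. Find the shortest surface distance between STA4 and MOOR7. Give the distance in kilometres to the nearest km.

STA4: φ = +77.59667°, λ = -62.90639°
MOOR7: φ = +36.54861°, λ = -140.27000°
Δφ = -41.0481°,  Δλ = -77.3636°
a = sin²(Δφ/2) + cos φ₁ cos φ₂ sin²(Δλ/2) = 0.190323
c = 2·arcsin(√a) = 0.902877 rad = 51.7310°
d = R·c = 6375 × 0.902877 = 5755.8 km

5756 km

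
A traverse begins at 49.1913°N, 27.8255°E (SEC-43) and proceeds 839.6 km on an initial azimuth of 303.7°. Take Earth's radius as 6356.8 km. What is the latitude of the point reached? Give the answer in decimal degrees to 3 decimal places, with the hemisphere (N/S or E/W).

δ = d/R = 839.6/6356.8 = 0.132079 rad
φ₂ = arcsin(sin φ₁ cos δ + cos φ₁ sin δ cos θ)
   = arcsin(0.75690·0.99129 + 0.65354·0.13170·0.55484) = 52.94501°
λ₂ = λ₁ + atan2(sin θ sin δ cos φ₁, cos δ − sin φ₁ sin φ₂) = 17.34941°

52.945°N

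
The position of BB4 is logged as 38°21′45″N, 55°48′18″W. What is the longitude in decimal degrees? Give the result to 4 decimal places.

55.8050°W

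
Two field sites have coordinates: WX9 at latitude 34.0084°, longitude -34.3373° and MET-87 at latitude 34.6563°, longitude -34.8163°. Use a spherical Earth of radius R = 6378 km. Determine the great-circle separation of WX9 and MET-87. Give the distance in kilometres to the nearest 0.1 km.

Δφ = 0.6479°,  Δλ = -0.4790°
a = sin²(Δφ/2) + cos φ₁ cos φ₂ sin²(Δλ/2) = 0.000044
c = 2·arcsin(√a) = 0.013249 rad = 0.7591°
d = R·c = 6378 × 0.013249 = 84.5 km

84.5 km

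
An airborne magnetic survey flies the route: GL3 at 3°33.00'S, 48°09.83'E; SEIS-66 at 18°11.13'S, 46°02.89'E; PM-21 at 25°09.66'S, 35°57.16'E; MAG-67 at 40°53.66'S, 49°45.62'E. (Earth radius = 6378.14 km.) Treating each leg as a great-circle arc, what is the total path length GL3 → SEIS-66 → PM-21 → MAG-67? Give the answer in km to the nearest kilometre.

GL3: φ = -3.55000°, λ = +48.16383°
SEIS-66: φ = -18.18550°, λ = +46.04817°
PM-21: φ = -25.16100°, λ = +35.95267°
MAG-67: φ = -40.89433°, λ = +49.76033°
GL3→SEIS-66: c = 0.257983 rad, d = 1645.45 km
SEIS-66→PM-21: c = 0.203901 rad, d = 1300.51 km
PM-21→MAG-67: c = 0.339976 rad, d = 2168.42 km
Total = 1645.45 + 1300.51 + 2168.42 = 5114.38 km

5114 km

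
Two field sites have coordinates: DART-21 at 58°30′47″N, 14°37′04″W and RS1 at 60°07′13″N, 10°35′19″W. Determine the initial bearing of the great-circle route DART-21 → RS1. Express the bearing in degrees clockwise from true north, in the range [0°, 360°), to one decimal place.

50.3°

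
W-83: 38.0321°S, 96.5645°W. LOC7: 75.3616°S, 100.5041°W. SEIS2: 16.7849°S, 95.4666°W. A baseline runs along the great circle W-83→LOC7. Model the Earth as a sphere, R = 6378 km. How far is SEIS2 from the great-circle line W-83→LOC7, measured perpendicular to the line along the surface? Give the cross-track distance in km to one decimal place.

50.9 km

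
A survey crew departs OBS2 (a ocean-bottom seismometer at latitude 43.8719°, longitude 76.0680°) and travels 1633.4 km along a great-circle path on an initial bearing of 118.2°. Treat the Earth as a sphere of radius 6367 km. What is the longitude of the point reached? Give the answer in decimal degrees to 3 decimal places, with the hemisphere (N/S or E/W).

92.057°E

δ = d/R = 1633.4/6367 = 0.256542 rad
φ₂ = arcsin(sin φ₁ cos δ + cos φ₁ sin δ cos θ)
   = arcsin(0.69305·0.96727 + 0.72089·0.25374·-0.47255) = 35.72742°
λ₂ = λ₁ + atan2(sin θ sin δ cos φ₁, cos δ − sin φ₁ sin φ₂) = 92.05740°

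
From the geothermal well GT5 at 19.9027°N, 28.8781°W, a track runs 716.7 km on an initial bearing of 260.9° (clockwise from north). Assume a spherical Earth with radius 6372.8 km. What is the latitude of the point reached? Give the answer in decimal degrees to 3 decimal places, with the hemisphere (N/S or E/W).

18.759°N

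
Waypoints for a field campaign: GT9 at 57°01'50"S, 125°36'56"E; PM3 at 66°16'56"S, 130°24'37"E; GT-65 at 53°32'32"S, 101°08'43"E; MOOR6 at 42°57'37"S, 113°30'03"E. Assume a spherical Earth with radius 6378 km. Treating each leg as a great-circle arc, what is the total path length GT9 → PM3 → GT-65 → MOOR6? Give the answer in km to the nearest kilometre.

4675 km

GT9: φ = -57.03056°, λ = +125.61556°
PM3: φ = -66.28222°, λ = +130.41028°
GT-65: φ = -53.54222°, λ = +101.14528°
MOOR6: φ = -42.96028°, λ = +113.50083°
GT9→PM3: c = 0.166169 rad, d = 1059.82 km
PM3→GT-65: c = 0.333585 rad, d = 2127.61 km
GT-65→MOOR6: c = 0.233247 rad, d = 1487.65 km
Total = 1059.82 + 2127.61 + 1487.65 = 4675.08 km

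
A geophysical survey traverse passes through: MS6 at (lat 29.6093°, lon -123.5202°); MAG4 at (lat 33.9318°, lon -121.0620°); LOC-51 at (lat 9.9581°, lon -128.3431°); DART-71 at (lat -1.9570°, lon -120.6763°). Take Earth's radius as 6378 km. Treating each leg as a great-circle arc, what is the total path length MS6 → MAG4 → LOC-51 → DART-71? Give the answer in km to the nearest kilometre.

4880 km

MS6→MAG4: c = 0.083788 rad, d = 534.40 km
MAG4→LOC-51: c = 0.434353 rad, d = 2770.31 km
LOC-51→DART-71: c = 0.246980 rad, d = 1575.24 km
Total = 534.40 + 2770.31 + 1575.24 = 4879.95 km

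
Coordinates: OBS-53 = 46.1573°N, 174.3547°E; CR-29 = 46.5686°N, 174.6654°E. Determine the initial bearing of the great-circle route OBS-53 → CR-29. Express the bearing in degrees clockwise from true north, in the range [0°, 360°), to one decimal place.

Δλ = 0.3107°
y = sin Δλ · cos φ₂ = 0.003728
x = cos φ₁ sin φ₂ − sin φ₁ cos φ₂ cos Δλ = 0.007186
θ = atan2(y, x) = 27.4207° → 27.4207° (mod 360°)

27.4°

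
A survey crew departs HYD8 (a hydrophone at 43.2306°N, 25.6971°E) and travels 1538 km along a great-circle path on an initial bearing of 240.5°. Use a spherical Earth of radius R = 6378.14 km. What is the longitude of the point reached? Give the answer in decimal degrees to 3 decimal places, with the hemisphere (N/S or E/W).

10.922°E

δ = d/R = 1538/6378.14 = 0.241136 rad
φ₂ = arcsin(sin φ₁ cos δ + cos φ₁ sin δ cos θ)
   = arcsin(0.68494·0.97107 + 0.72860·0.23881·-0.49242) = 35.41117°
λ₂ = λ₁ + atan2(sin θ sin δ cos φ₁, cos δ − sin φ₁ sin φ₂) = 10.92225°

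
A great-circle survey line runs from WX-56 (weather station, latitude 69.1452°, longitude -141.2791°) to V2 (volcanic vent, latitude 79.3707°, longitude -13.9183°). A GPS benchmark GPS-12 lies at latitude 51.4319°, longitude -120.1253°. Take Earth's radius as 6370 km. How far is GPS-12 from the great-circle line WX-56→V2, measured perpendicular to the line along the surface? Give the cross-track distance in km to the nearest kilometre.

1911 km

δ₁₃ = central angle WX-56→GPS-12 = 0.355033 rad  (haversine)
θ₁₃ = bearing WX-56→GPS-12 = 139.668°,  θ₁₂ = bearing WX-56→V2 = 17.879°
dₓₜ = R·arcsin(sin δ₁₃ · sin(θ₁₃ − θ₁₂)) = 6370·arcsin(0.34762·sin(121.790°)) = 1910.688 km
|dₓₜ| = 1910.688 km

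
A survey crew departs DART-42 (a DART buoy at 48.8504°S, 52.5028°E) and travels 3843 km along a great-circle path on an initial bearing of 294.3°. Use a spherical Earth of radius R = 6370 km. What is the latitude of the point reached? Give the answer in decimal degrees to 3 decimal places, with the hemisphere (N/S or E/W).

δ = d/R = 3843/6370 = 0.603297 rad
φ₂ = arcsin(sin φ₁ cos δ + cos φ₁ sin δ cos θ)
   = arcsin(-0.75299·0.82347 + 0.65803·0.56736·0.41151) = -27.80304°
λ₂ = λ₁ + atan2(sin θ sin δ cos φ₁, cos δ − sin φ₁ sin φ₂) = 16.72946°

27.803°S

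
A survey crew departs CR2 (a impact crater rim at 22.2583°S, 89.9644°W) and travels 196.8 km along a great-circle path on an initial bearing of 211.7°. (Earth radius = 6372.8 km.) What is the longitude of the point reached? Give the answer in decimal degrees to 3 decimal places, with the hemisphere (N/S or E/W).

90.980°W

δ = d/R = 196.8/6372.8 = 0.030881 rad
φ₂ = arcsin(sin φ₁ cos δ + cos φ₁ sin δ cos θ)
   = arcsin(-0.37878·0.99952 + 0.92549·0.03088·-0.85081) = -23.76051°
λ₂ = λ₁ + atan2(sin θ sin δ cos φ₁, cos δ − sin φ₁ sin φ₂) = -90.98015°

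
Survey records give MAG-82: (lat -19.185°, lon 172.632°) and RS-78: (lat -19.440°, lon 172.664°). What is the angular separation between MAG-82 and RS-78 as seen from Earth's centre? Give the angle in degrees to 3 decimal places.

Δφ = -0.2550°,  Δλ = 0.0320°
a = sin²(Δφ/2) + cos φ₁ cos φ₂ sin²(Δλ/2) = 0.000005
c = 2·arcsin(√a) = 0.004482 rad = 0.2568°

0.257°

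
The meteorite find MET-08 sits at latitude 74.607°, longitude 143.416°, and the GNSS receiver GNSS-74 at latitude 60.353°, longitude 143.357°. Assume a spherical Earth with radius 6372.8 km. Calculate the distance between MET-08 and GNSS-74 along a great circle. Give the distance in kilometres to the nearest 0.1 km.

1585.4 km

Δφ = -14.2540°,  Δλ = -0.0590°
a = sin²(Δφ/2) + cos φ₁ cos φ₂ sin²(Δλ/2) = 0.015393
c = 2·arcsin(√a) = 0.248780 rad = 14.2540°
d = R·c = 6372.8 × 0.248780 = 1585.4 km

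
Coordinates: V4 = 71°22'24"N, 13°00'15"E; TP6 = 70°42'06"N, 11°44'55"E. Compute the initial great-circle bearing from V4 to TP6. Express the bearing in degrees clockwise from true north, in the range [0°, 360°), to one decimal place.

V4: φ = +71.37333°, λ = +13.00417°
TP6: φ = +70.70167°, λ = +11.74861°
Δλ = -1.2556°
y = sin Δλ · cos φ₂ = -0.007242
x = cos φ₁ sin φ₂ − sin φ₁ cos φ₂ cos Δλ = -0.011647
θ = atan2(y, x) = -148.1293° → 211.8707° (mod 360°)

211.9°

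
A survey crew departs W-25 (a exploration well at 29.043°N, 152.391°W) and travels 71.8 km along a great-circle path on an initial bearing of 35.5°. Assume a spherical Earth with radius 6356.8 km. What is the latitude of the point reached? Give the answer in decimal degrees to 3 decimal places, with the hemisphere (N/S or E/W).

29.569°N

δ = d/R = 71.8/6356.8 = 0.011295 rad
φ₂ = arcsin(sin φ₁ cos δ + cos φ₁ sin δ cos θ)
   = arcsin(0.48547·0.99994 + 0.87426·0.01129·0.81412) = 29.56917°
λ₂ = λ₁ + atan2(sin θ sin δ cos φ₁, cos δ − sin φ₁ sin φ₂) = -151.95893°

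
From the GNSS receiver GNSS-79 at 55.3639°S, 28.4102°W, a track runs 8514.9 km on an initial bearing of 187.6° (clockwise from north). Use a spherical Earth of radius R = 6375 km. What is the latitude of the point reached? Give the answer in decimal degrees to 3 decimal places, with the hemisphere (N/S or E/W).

47.693°S

δ = d/R = 8514.9/6375 = 1.335671 rad
φ₂ = arcsin(sin φ₁ cos δ + cos φ₁ sin δ cos θ)
   = arcsin(-0.82278·0.23297 + 0.56836·0.97249·-0.99122) = -47.69286°
λ₂ = λ₁ + atan2(sin θ sin δ cos φ₁, cos δ − sin φ₁ sin φ₂) = 162.60566°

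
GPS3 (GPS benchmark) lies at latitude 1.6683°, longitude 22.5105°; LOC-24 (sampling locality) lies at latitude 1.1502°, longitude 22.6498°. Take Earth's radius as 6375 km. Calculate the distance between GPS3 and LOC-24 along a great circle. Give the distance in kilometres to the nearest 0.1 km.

59.7 km

Δφ = -0.5181°,  Δλ = 0.1393°
a = sin²(Δφ/2) + cos φ₁ cos φ₂ sin²(Δλ/2) = 0.000022
c = 2·arcsin(√a) = 0.009363 rad = 0.5365°
d = R·c = 6375 × 0.009363 = 59.7 km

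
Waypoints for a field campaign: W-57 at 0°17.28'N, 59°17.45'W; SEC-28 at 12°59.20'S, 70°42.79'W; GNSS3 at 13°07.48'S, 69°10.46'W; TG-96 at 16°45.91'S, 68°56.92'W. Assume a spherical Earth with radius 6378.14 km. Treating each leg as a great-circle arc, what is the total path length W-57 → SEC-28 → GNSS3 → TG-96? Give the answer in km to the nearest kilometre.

2516 km

W-57: φ = +0.28800°, λ = -59.29083°
SEC-28: φ = -12.98667°, λ = -70.71317°
GNSS3: φ = -13.12467°, λ = -69.17433°
TG-96: φ = -16.76517°, λ = -68.94867°
W-57→SEC-28: c = 0.304552 rad, d = 1942.48 km
SEC-28→GNSS3: c = 0.026274 rad, d = 167.58 km
GNSS3→TG-96: c = 0.063653 rad, d = 405.98 km
Total = 1942.48 + 167.58 + 405.98 = 2516.04 km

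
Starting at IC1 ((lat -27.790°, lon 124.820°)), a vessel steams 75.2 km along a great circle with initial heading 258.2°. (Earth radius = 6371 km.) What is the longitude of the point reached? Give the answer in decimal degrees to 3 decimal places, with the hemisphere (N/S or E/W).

δ = d/R = 75.2/6371 = 0.011803 rad
φ₂ = arcsin(sin φ₁ cos δ + cos φ₁ sin δ cos θ)
   = arcsin(-0.46623·0.99993 + 0.88466·0.01180·-0.20450) = -27.92628°
λ₂ = λ₁ + atan2(sin θ sin δ cos φ₁, cos δ − sin φ₁ sin φ₂) = 124.07075°

124.071°E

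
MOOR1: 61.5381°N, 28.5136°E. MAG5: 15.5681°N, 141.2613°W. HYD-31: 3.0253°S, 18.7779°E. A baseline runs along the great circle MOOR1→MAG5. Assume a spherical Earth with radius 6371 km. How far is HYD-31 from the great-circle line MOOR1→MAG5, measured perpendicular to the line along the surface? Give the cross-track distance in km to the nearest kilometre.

2090 km

δ₁₃ = central angle MOOR1→HYD-31 = 1.134420 rad  (haversine)
θ₁₃ = bearing MOOR1→HYD-31 = 190.739°,  θ₁₂ = bearing MOOR1→MAG5 = 349.914°
dₓₜ = R·arcsin(sin δ₁₃ · sin(θ₁₃ − θ₁₂)) = 6371·arcsin(0.90629·sin(-159.175°)) = -2090.012 km
|dₓₜ| = 2090.012 km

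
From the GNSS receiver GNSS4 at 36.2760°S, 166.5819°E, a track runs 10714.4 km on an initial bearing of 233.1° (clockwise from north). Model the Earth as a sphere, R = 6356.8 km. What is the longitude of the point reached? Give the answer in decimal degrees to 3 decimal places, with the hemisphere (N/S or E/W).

δ = d/R = 10714.4/6356.8 = 1.685502 rad
φ₂ = arcsin(sin φ₁ cos δ + cos φ₁ sin δ cos θ)
   = arcsin(-0.59168·-0.11445 + 0.80618·0.99343·-0.60042) = -24.40247°
λ₂ = λ₁ + atan2(sin θ sin δ cos φ₁, cos δ − sin φ₁ sin φ₂) = 47.31609°

47.316°E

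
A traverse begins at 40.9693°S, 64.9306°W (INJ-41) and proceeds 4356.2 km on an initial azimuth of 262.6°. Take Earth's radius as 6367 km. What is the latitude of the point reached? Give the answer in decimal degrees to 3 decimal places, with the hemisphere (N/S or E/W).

δ = d/R = 4356.2/6367 = 0.684184 rad
φ₂ = arcsin(sin φ₁ cos δ + cos φ₁ sin δ cos θ)
   = arcsin(-0.65565·0.77494 + 0.75506·0.63204·-0.12880) = -34.71918°
λ₂ = λ₁ + atan2(sin θ sin δ cos φ₁, cos δ − sin φ₁ sin φ₂) = -114.61971°

34.719°S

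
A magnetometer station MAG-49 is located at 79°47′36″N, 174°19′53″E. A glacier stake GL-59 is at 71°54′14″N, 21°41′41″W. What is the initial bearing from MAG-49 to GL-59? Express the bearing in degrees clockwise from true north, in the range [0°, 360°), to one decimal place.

10.5°

MAG-49: φ = +79.79333°, λ = +174.33139°
GL-59: φ = +71.90389°, λ = -21.69472°
Δλ = 163.9739°
y = sin Δλ · cos φ₂ = 0.085752
x = cos φ₁ sin φ₂ − sin φ₁ cos φ₂ cos Δλ = 0.462250
θ = atan2(y, x) = 10.5095° → 10.5095° (mod 360°)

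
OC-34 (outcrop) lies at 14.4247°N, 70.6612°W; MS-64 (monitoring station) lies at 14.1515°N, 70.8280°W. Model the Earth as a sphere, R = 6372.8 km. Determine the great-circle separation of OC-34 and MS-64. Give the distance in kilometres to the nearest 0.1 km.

Δφ = -0.2732°,  Δλ = -0.1668°
a = sin²(Δφ/2) + cos φ₁ cos φ₂ sin²(Δλ/2) = 0.000008
c = 2·arcsin(√a) = 0.005540 rad = 0.3174°
d = R·c = 6372.8 × 0.005540 = 35.3 km

35.3 km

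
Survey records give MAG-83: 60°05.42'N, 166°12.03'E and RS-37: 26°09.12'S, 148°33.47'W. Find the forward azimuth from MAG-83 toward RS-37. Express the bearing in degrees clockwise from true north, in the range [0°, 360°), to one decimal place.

140.3°

MAG-83: φ = +60.09033°, λ = +166.20050°
RS-37: φ = -26.15200°, λ = -148.55783°
Δλ = 45.2417°
y = sin Δλ · cos φ₂ = 0.637390
x = cos φ₁ sin φ₂ − sin φ₁ cos φ₂ cos Δλ = -0.767632
θ = atan2(y, x) = 140.2960° → 140.2960° (mod 360°)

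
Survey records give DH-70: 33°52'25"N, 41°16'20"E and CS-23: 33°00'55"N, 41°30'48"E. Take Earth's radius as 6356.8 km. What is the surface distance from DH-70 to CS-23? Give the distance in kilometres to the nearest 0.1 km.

97.8 km

DH-70: φ = +33.87361°, λ = +41.27222°
CS-23: φ = +33.01528°, λ = +41.51333°
Δφ = -0.8583°,  Δλ = 0.2411°
a = sin²(Δφ/2) + cos φ₁ cos φ₂ sin²(Δλ/2) = 0.000059
c = 2·arcsin(√a) = 0.015387 rad = 0.8816°
d = R·c = 6356.8 × 0.015387 = 97.8 km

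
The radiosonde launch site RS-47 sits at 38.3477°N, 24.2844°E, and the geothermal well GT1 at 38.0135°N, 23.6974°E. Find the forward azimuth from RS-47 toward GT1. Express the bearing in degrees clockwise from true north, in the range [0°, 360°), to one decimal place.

234.3°

Δλ = -0.5870°
y = sin Δλ · cos φ₂ = -0.008072
x = cos φ₁ sin φ₂ − sin φ₁ cos φ₂ cos Δλ = -0.005807
θ = atan2(y, x) = -125.7335° → 234.2665° (mod 360°)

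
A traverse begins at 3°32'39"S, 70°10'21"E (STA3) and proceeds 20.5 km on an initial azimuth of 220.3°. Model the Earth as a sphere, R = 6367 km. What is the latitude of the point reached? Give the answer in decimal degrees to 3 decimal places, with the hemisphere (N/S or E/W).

STA3: φ = -3.54417°, λ = +70.17250°
δ = d/R = 20.5/6367 = 0.003220 rad
φ₂ = arcsin(sin φ₁ cos δ + cos φ₁ sin δ cos θ)
   = arcsin(-0.06182·0.99999 + 0.99809·0.00322·-0.76267) = -3.68485°
λ₂ = λ₁ + atan2(sin θ sin δ cos φ₁, cos δ − sin φ₁ sin φ₂) = 70.05294°

3.685°S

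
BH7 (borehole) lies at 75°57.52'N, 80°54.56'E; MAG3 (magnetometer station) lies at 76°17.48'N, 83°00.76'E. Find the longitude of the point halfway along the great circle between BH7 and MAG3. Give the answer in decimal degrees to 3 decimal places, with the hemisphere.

BH7: φ = +75.95867°, λ = +80.90933°
MAG3: φ = +76.29133°, λ = +83.01267°
Bx = cos φ₂ cos Δλ = 0.236825,  By = cos φ₂ sin Δλ = 0.008698
φₘ = atan2(sin φ₁ + sin φ₂, √((cos φ₁ + Bx)² + By²)) = 76.12725°
λₘ = λ₁ + atan2(By, cos φ₁ + Bx) = 81.94864°

81.949°E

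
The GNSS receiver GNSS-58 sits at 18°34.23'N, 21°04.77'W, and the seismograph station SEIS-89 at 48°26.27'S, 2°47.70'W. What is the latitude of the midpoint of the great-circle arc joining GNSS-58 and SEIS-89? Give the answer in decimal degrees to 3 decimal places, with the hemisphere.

GNSS-58: φ = +18.57050°, λ = -21.07950°
SEIS-89: φ = -48.43783°, λ = -2.79500°
Bx = cos φ₂ cos Δλ = 0.629936,  By = cos φ₂ sin Δλ = 0.208142
φₘ = atan2(sin φ₁ + sin φ₂, √((cos φ₁ + Bx)² + By²)) = -15.11125°
λₘ = λ₁ + atan2(By, cos φ₁ + Bx) = -13.56479°

15.111°S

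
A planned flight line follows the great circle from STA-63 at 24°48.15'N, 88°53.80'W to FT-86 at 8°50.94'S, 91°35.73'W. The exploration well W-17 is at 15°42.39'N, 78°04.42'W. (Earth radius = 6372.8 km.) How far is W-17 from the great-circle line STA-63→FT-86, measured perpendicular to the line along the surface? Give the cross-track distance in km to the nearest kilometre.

1236 km

STA-63: φ = +24.80250°, λ = -88.89667°
FT-86: φ = -8.84900°, λ = -91.59550°
W-17: φ = +15.70650°, λ = -78.07367°
δ₁₃ = central angle STA-63→W-17 = 0.237707 rad  (haversine)
θ₁₃ = bearing STA-63→W-17 = 129.856°,  θ₁₂ = bearing STA-63→FT-86 = 184.803°
dₓₜ = R·arcsin(sin δ₁₃ · sin(θ₁₃ − θ₁₂)) = 6372.8·arcsin(0.23547·sin(-54.947°)) = -1236.194 km
|dₓₜ| = 1236.194 km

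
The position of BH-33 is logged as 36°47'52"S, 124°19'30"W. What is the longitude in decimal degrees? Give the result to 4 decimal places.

124.3250°W

124° + 19′/60 + 30″/3600 = 124 + 0.31667 + 0.00833 = 124.3250°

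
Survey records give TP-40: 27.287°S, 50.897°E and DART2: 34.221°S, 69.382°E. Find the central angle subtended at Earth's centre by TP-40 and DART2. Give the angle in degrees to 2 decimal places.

17.30°

Δφ = -6.9340°,  Δλ = 18.4850°
a = sin²(Δφ/2) + cos φ₁ cos φ₂ sin²(Δλ/2) = 0.022614
c = 2·arcsin(√a) = 0.301904 rad = 17.2978°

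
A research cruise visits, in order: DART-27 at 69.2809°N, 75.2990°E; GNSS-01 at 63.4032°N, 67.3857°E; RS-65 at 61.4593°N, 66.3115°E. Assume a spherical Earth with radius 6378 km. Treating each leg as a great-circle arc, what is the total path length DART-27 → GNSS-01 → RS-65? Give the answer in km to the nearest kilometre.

966 km

DART-27→GNSS-01: c = 0.116389 rad, d = 742.33 km
GNSS-01→RS-65: c = 0.035018 rad, d = 223.35 km
Total = 742.33 + 223.35 = 965.67 km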